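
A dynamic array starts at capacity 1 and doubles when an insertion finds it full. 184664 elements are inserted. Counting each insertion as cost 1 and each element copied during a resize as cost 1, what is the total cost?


n = 184664
Insertion costs: 184664
Resizes copy 1, 2, 4, ... up to the largest power of 2 that is <= n-1 = 184663, i.e. 131072.
Copy costs = 1 + 2 + 4 + 8 + 16 + 32 + 64 + 128 + 256 + 512 + 1024 + 2048 + 4096 + 8192 + 16384 + 32768 + 65536 + 131072 = 262143
Total = 184664 + 262143 = 446807


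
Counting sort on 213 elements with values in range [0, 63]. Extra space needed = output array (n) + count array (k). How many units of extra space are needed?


Output array size: 213 (to store sorted result)
Count array size: 64 (one slot per possible value, range 0 to 63)
Total extra space = 213 + 64 = 277


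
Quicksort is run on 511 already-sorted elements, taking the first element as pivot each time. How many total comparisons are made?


Sum of comparisons per partition:
510 + 509 + ... + 1 + 0
= 511 * (511 - 1) / 2
= 511 * 510 / 2
= 130305


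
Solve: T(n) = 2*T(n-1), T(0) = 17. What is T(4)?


Unrolling:
T(4) = 2*T(3) = 2^2*T(2) = ... = 2^4*T(0)
= 2^4 * 17
= 16 * 17 = 272


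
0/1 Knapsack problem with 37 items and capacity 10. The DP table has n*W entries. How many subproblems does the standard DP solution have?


The DP table is indexed by (item, capacity).
Rows: 37 items
Columns: 10 capacity values (1 to W)
Total subproblems = 37 * 10 = 370


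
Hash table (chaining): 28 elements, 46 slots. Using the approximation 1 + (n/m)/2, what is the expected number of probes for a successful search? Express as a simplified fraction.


Computing expected probes:
alpha = 28/46
= 1 + alpha/2
= 1 + 28/(2*46)
= (2*46 + 28) / (2*46)
= 120/92 = 30/23


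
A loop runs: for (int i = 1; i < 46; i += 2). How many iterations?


Loop starts at i = 1, increments by 2, stops when i >= 46.
Number of iterations = ceil((46 - 1) / 2)
= ceil(45 / 2)
= 23


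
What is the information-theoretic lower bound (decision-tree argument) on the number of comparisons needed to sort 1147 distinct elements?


A binary decision tree of height h has at most 2^h leaves and needs at least n! of them, so h >= ceil(log2(n!)).
1147! is far too large to multiply out, so use Stirling's series:
  ln(n!) ~ n ln n - n + (1/2) ln(2 pi n) + 1/(12n)  (error below 1/(360 n^3), negligible here)
  ln(1147) = 7.0449051
  n ln n = 1147 * 7.0449051 = 8080.5061
  (1/2) ln(2 pi * 1147) = (1/2) ln(7206.8135) = 4.4414
  1/(12*1147) = 0.0001
  ln(1147!) ~ 8080.5061 - 1147 + 4.4414 + 0.0001 = 6937.9476
Convert to base 2: log2(1147!) = 6937.9476 / ln 2 = 6937.9476 / 0.69314718 = 10009.3426
ceil(10009.3426) = 10010


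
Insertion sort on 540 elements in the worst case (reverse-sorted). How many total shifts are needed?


In the worst case (reverse-sorted), each element shifts past all previous:
  Element 1: 1 shifts
  Element 2: 2 shifts
  Element 3: 3 shifts
  Element 4: 4 shifts
  Element 5: 5 shifts
  ...
  Element 539: 539 shifts
Total = 1 + 2 + ... + 539
= 540*(540-1)/2 = 145530


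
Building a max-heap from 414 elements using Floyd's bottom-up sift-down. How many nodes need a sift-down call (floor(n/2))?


In a heap of 414 elements (0-indexed array):
  Last element index: 413
  Parent of last element: floor((413 - 1) / 2) = 206
  Internal nodes: indices 0 to 206
  Count = floor(414/2) = 207


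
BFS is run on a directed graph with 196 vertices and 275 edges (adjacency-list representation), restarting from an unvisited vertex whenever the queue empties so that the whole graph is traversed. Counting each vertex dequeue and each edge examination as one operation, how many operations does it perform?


A full BFS traversal dequeues each vertex exactly once and examines each directed edge exactly once.
V = 196 (vertex processing cost)
E = 275 (edge examination cost)
Total operations proportional to V + E = 196 + 275 = 471


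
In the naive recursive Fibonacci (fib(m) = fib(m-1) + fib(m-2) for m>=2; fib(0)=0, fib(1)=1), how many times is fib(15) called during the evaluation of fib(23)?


Let N(m) = number of times fib(m) is called while evaluating fib(23).
N(23) = 1 (the initial call).
N(22) = 1 (only fib(23) calls it).
For 1 <= m <= 21: fib(m) is called by fib(m+1) and fib(m+2), so
  N(m) = N(m+1) + N(m+2).
fib(0) is called only by fib(2), so N(0) = N(2).
Walk down from m=23:
  N(23)=1, N(22)=1, N(21)=2, N(20)=3, N(19)=5, N(18)=8, N(17)=13, N(16)=21, N(15)=34
N(15) = 34


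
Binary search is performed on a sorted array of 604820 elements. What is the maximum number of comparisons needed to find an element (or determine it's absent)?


Binary search halves the search space each comparison:
  Step 1: search space = 604820 -> 302410
  Step 2: search space = 302410 -> 151205
  Step 3: search space = 151205 -> 75602
  Step 4: search space = 75602 -> 37801
  Step 5: search space = 37801 -> 18900
  Step 6: search space = 18900 -> 9450
  Step 7: search space = 9450 -> 4725
  Step 8: search space = 4725 -> 2362
  Step 9: search space = 2362 -> 1181
  Step 10: search space = 1181 -> 590
  Step 11: search space = 590 -> 295
  Step 12: search space = 295 -> 147
  Step 13: search space = 147 -> 73
  Step 14: search space = 73 -> 36
  Step 15: search space = 36 -> 18
  Step 16: search space = 18 -> 9
  Step 17: search space = 9 -> 4
  Step 18: search space = 4 -> 2
  Step 19: search space = 2 -> 1
  Step 20: search space = 1 (final check)
Maximum comparisons = floor(log2(604820)) + 1 = 19 + 1 = 20


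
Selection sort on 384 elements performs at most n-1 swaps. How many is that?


Each of the 383 passes places one element in its final position.
Pass 1: swap minimum into position 0
Pass 2: swap minimum of remaining into position 1
...
Pass 383: last two elements, one swap
Maximum swaps = 384 - 1 = 383


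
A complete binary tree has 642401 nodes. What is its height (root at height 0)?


In a complete binary tree, level k holds nodes 2^k .. 2^(k+1)-1 (1-indexed).
Height = floor(log2(n)) = floor(log2(642401)) = 19
Check: 2^19 = 524288 <= 642401 < 1048576 = 2^20


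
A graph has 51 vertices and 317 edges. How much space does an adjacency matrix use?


Adjacency matrix: V x V grid of entries
Space = V^2 = 51^2 = 51 * 51 = 2601


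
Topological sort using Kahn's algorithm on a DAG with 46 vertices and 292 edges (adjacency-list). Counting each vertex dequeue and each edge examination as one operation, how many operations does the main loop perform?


Kahn's algorithm:
  1. Compute in-degrees: O(V + E)
  2. Process queue: each vertex dequeued once (O(V))
     each edge examined once (O(E))
Total = V + E = 46 + 292 = 338


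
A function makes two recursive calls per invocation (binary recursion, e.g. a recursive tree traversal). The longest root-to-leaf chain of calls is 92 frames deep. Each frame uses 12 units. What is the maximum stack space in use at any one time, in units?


Binary recursion: the two calls run one after the other, so only one root-to-leaf chain of frames is on the stack at a time.
Maximum depth (longest chain) = 92 frames
Each frame = 12 units
Max stack space = 92 * 12 = 1104


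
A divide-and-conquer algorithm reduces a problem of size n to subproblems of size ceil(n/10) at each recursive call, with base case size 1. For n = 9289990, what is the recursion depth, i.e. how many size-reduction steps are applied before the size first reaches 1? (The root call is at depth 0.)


Each step divides the size by 10 (rounding up); after k steps the size is ceil(n/10^k), which equals 1 exactly when 10^k >= n.
So the depth is the smallest k with 10^k >= 9289990, i.e. ceil(log_10(9289990)).
10^6 = 1000000 < 9289990 <= 10000000 = 10^7
Recursion depth = 7


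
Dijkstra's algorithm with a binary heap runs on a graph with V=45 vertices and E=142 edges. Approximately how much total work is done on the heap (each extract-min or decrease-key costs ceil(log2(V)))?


Dijkstra with a binary heap: each vertex is extracted once, each edge may relax once.
Each heap operation costs O(log V).
V + E = 45 + 142 = 187
ceil(log2(45)) = 6 (since 2^5 = 32 < 45 <= 64 = 2^6)
Total heap work = (V+E) * ceil(log2(V)) = 187 * 6 = 1122


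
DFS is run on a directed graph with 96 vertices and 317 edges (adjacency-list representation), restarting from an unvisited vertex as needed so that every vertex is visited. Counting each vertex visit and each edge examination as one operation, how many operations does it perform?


A full DFS traversal processes each vertex exactly once (push/pop on stack).
Each directed edge is examined once.
V = 96, E = 317
V + E = 413


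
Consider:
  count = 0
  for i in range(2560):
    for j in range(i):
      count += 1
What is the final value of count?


For each i, the inner loop runs i times:
  i=0: inner runs 0 times
  i=1: inner runs 1 time
  i=2: inner runs 2 times
  i=3: inner runs 3 times
  i=4: inner runs 4 times
  i=5: inner runs 5 times
  i=6: inner runs 6 times
  i=7: inner runs 7 times
  ...
Total = 0 + 1 + 2 + ... + 2559 = 2560*(2560-1)/2 = 3275520


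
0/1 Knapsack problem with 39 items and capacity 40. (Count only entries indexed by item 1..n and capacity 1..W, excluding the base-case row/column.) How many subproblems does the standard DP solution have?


The DP table is indexed by (item, capacity).
Rows: 39 items
Columns: 40 capacity values (1 to W)
Total subproblems = 39 * 40 = 1560


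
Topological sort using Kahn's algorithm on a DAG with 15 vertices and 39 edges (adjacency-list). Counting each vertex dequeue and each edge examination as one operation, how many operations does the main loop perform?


Kahn's algorithm:
  1. Compute in-degrees: O(V + E)
  2. Process queue: each vertex dequeued once (O(V))
     each edge examined once (O(E))
Total = V + E = 15 + 39 = 54


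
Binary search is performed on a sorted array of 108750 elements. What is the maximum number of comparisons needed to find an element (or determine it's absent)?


Binary search halves the search space each comparison:
  Step 1: search space = 108750 -> 54375
  Step 2: search space = 54375 -> 27187
  Step 3: search space = 27187 -> 13593
  Step 4: search space = 13593 -> 6796
  Step 5: search space = 6796 -> 3398
  Step 6: search space = 3398 -> 1699
  Step 7: search space = 1699 -> 849
  Step 8: search space = 849 -> 424
  Step 9: search space = 424 -> 212
  Step 10: search space = 212 -> 106
  Step 11: search space = 106 -> 53
  Step 12: search space = 53 -> 26
  Step 13: search space = 26 -> 13
  Step 14: search space = 13 -> 6
  Step 15: search space = 6 -> 3
  Step 16: search space = 3 -> 1
  Step 17: search space = 1 (final check)
Maximum comparisons = floor(log2(108750)) + 1 = 16 + 1 = 17


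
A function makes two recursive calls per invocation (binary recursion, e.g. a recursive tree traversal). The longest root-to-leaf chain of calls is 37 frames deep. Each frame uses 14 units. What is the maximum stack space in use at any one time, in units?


Binary recursion: the two calls run one after the other, so only one root-to-leaf chain of frames is on the stack at a time.
Maximum depth (longest chain) = 37 frames
Each frame = 14 units
Max stack space = 37 * 14 = 518


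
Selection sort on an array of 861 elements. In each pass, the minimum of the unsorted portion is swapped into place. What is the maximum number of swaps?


Selection sort performs one swap per pass:
  Pass 1: find min in positions 0 to 860, swap with position 0
  Pass 2: find min in positions 1 to 860, swap with position 1
  Pass 3: find min in positions 2 to 860, swap with position 2
  Pass 4: find min in positions 3 to 860, swap with position 3
  Pass 5: find min in positions 4 to 860, swap with position 4
  ... (855 more passes)
Total passes (and swaps) = n - 1 = 861 - 1 = 860


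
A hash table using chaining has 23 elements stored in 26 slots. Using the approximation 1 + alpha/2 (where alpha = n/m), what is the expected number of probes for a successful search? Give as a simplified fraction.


Load factor alpha = n/m = 23/26
Expected probes = 1 + alpha/2 = 1 + 23/(2*26)
= 1 + 23/52
= 52/52 + 23/52
= 75/52


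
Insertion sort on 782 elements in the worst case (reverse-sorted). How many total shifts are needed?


In the worst case (reverse-sorted), each element shifts past all previous:
  Element 1: 1 shifts
  Element 2: 2 shifts
  Element 3: 3 shifts
  Element 4: 4 shifts
  Element 5: 5 shifts
  ...
  Element 781: 781 shifts
Total = 1 + 2 + ... + 781
= 782*(782-1)/2 = 305371


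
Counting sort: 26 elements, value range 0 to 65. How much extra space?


n = 26 (output array)
k = 66 (count array for 66 distinct values)
Extra space = 26 + 66 = 92


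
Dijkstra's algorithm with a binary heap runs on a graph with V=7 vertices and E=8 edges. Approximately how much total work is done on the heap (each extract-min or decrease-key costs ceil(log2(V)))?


Dijkstra with a binary heap: each vertex is extracted once, each edge may relax once.
Each heap operation costs O(log V).
V + E = 7 + 8 = 15
ceil(log2(7)) = 3 (since 2^2 = 4 < 7 <= 8 = 2^3)
Total heap work = (V+E) * ceil(log2(V)) = 15 * 3 = 45


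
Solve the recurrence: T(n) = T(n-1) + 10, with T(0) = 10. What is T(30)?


Unrolling the recurrence:
T(30) = T(29) + 10
       = T(28) + 10 + 10
       = T(27) + 10*3
       ...
       = T(0) + 10*30
       = 10 + 300 = 310


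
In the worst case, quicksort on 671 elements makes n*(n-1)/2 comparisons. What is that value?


Sum of comparisons per partition:
670 + 669 + ... + 1 + 0
= 671 * (671 - 1) / 2
= 671 * 670 / 2
= 224785


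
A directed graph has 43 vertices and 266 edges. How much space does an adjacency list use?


Adjacency list: one list head per vertex + one entry per edge
Vertex heads: 43
Edge entries: 266
Total = 43 + 266 = 309


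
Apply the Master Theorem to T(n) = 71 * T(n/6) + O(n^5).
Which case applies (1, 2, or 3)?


The Master Theorem: T(n) = a*T(n/b) + O(n^c)
  a = 71, b = 6, c = 5
log_b(a) = log_6(71) ~ 2.379
Compare b^c with a: 6^5 = 7776 > 71, so c > log_b(a).
Since c > log_b(a), Case 3 applies.
T(n) = O(n^5)
Master Theorem case = 3


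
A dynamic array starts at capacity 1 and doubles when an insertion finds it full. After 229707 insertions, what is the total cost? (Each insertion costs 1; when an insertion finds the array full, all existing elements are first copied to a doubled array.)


Insertion cost: 229707 (one per element)
Resizes occur just before inserting elements 2, 3, 5, 9, ...
Elements copied at each resize: 1 + 2 + 4 + 8 + 16 + 32 + 64 + 128 + 256 + 512 + 1024 + 2048 + 4096 + 8192 + 16384 + 32768 + 65536 + 131072
Sum of copies = 262143 (geometric series: 2^k - 1)
Total = 229707 + 262143 = 491850


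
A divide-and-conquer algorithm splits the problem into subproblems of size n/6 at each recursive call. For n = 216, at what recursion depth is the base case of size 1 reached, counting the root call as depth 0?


At each depth, the problem size is divided by 6:
  Depth 0: problem size = 216
  Depth 1: problem size = 36
  Depth 2: problem size = 6
  Depth 3: problem size = 1 (base case)
The base case is reached at depth log_6(216) = 3 (the tree has 4 levels counting depth 0, but the depth asked for is 3).
Recursion depth = 3


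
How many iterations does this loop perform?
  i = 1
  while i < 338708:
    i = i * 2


The loop variable doubles each iteration:
i = 1 -> 2 -> 4 -> 8 -> 16 -> 32 -> 64 -> 128 -> 256 -> 512 -> 1024 -> 2048 -> 4096 -> 8192 -> 16384 -> 32768 -> 65536 -> 131072 -> 262144 -> 524288 (stop, 524288 >= 338708)
Number of doublings = ceil(log2(338708)) = 19


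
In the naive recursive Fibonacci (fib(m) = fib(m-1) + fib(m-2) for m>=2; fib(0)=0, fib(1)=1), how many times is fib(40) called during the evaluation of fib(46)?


Let N(m) = number of times fib(m) is called while evaluating fib(46).
N(46) = 1 (the initial call).
N(45) = 1 (only fib(46) calls it).
For 1 <= m <= 44: fib(m) is called by fib(m+1) and fib(m+2), so
  N(m) = N(m+1) + N(m+2).
fib(0) is called only by fib(2), so N(0) = N(2).
Walk down from m=46:
  N(46)=1, N(45)=1, N(44)=2, N(43)=3, N(42)=5, N(41)=8, N(40)=13
N(40) = 13


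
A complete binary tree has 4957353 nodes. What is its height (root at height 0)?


In a complete binary tree, level k holds nodes 2^k .. 2^(k+1)-1 (1-indexed).
Height = floor(log2(n)) = floor(log2(4957353)) = 22
Check: 2^22 = 4194304 <= 4957353 < 8388608 = 2^23


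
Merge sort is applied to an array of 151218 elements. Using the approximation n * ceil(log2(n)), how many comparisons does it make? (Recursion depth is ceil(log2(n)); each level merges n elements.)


Merge sort divides the array into halves recursively.
Number of levels = ceil(log2(151218)) = 18
At each level, approximately n = 151218 comparisons are needed for merging.
Total comparisons ~ n * ceil(log2(n)) = 151218 * 18 = 2721924


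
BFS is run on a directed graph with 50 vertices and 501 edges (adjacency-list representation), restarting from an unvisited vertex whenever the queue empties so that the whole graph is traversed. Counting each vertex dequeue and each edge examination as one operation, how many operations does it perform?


A full BFS traversal dequeues each vertex exactly once and examines each directed edge exactly once.
V = 50 (vertex processing cost)
E = 501 (edge examination cost)
Total operations proportional to V + E = 50 + 501 = 551


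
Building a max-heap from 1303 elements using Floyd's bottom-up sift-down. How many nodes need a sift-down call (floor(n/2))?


In a heap of 1303 elements (0-indexed array):
  Last element index: 1302
  Parent of last element: floor((1302 - 1) / 2) = 650
  Internal nodes: indices 0 to 650
  Count = floor(1303/2) = 651


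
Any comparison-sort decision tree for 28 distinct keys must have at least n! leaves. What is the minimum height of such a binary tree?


A binary decision tree of height h has at most 2^h leaves and needs at least n! of them, so h >= ceil(log2(n!)).
Compute 28! as a running product:
  x2 = 2, x3 = 6, x4 = 24, x5 = 120
  x6 = 720, x7 = 5040, x8 = 40320, x9 = 362880
  x10 = 3628800, x11 = 39916800, x12 = 479001600, x13 = 6227020800
  x14 = 87178291200, x15 = 1307674368000, x16 = 20922789888000, x17 = 355687428096000
  x18 = 6402373705728000, x19 = 121645100408832000, x20 = 2432902008176640000, x21 = 51090942171709440000
  x22 = 1124000727777607680000, x23 = 25852016738884976640000, x24 = 620448401733239439360000, x25 = 15511210043330985984000000
  x26 = 403291461126605635584000000, x27 = 10888869450418352160768000000, x28 = 304888344611713860501504000000
28! = 304888344611713860501504000000
Bracket between powers of 2:
  2^97 = 158456325028528675187087900672 < 304888344611713860501504000000 <= 316912650057057350374175801344 = 2^98
So ceil(log2(28!)) = 98


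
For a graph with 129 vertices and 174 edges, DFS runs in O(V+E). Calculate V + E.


A full DFS traversal visits each vertex once and examines each edge once.
V = 129
E = 174
Sum = 129 + 174 = 303


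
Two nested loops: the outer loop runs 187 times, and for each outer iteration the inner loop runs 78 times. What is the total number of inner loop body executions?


Outer loop: 187 iterations
Inner loop: 78 iterations per outer iteration
Total = 187 * 78 = 14586


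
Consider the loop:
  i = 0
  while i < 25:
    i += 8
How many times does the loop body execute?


Starting at i = 0, each iteration adds 8.
Iterations until i >= 25:
  Iteration 1: i = 0 -> i = 8
  Iteration 2: i = 8 -> i = 16
  Iteration 3: i = 16 -> i = 24
  Iteration 4: i = 24 -> i = 32
Total iterations = ceil(25/8) = 4


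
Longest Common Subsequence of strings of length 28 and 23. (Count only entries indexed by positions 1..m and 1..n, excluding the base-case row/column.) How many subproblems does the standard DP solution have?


DP table indexed by positions in both strings.
First string: 28 positions
Second string: 23 positions
Total = 28 * 23 = 644


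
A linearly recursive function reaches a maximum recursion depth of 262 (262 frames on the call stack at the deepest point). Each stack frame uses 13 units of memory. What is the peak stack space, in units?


Maximum recursion depth = 262 frames
Memory per frame = 13 units
Total stack space = depth * frame_size
= 262 * 13 = 3406


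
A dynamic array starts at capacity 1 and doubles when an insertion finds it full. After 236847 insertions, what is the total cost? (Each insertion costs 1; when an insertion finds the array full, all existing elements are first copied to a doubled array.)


Insertion cost: 236847 (one per element)
Resizes occur just before inserting elements 2, 3, 5, 9, ...
Elements copied at each resize: 1 + 2 + 4 + 8 + 16 + 32 + 64 + 128 + 256 + 512 + 1024 + 2048 + 4096 + 8192 + 16384 + 32768 + 65536 + 131072
Sum of copies = 262143 (geometric series: 2^k - 1)
Total = 236847 + 262143 = 498990


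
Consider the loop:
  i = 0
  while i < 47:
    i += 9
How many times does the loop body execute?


Starting at i = 0, each iteration adds 9.
Iterations until i >= 47:
  Iteration 1: i = 0 -> i = 9
  Iteration 2: i = 9 -> i = 18
  Iteration 3: i = 18 -> i = 27
  Iteration 4: i = 27 -> i = 36
  Iteration 5: i = 36 -> i = 45
  Iteration 6: i = 45 -> i = 54
Total iterations = ceil(47/9) = 6


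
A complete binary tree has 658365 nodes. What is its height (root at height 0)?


In a complete binary tree, level k holds nodes 2^k .. 2^(k+1)-1 (1-indexed).
Height = floor(log2(n)) = floor(log2(658365)) = 19
Check: 2^19 = 524288 <= 658365 < 1048576 = 2^20


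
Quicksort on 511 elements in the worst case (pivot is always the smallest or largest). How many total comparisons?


In the worst case, each partition step picks the worst pivot:
  Partition 1: 510 comparisons (n-1 elements to compare)
  Partition 2: 509 comparisons
  Partition 3: 508 comparisons
  Partition 4: 507 comparisons
  Partition 5: 506 comparisons
  ...
  Last partition: 0 comparisons
Total = (n-1) + (n-2) + ... + 1 + 0 = n*(n-1)/2
= 511*510/2 = 130305


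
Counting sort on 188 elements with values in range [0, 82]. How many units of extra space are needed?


Output array size: 188 (to store sorted result)
Count array size: 83 (one slot per possible value, range 0 to 82)
Total extra space = 188 + 83 = 271


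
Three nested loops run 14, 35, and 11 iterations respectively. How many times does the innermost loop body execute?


Loop 1 (outermost): 14 iterations
Loop 2 (middle): 35 iterations per outer
Loop 3 (innermost): 11 iterations per middle
Total = 14 * 35 * 11 = 5390


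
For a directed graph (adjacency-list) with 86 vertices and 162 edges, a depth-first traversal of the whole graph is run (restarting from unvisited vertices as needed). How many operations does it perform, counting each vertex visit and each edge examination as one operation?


A full DFS traversal visits each vertex once and examines each edge once.
V = 86
E = 162
Sum = 86 + 162 = 248


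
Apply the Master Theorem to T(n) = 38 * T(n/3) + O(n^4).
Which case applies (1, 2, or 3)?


The Master Theorem: T(n) = a*T(n/b) + O(n^c)
  a = 38, b = 3, c = 4
log_b(a) = log_3(38) ~ 3.311
Compare b^c with a: 3^4 = 81 > 38, so c > log_b(a).
Since c > log_b(a), Case 3 applies.
T(n) = O(n^4)
Master Theorem case = 3


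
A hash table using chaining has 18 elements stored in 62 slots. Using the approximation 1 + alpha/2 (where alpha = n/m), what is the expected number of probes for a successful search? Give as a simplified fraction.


Load factor alpha = n/m = 18/62
Expected probes = 1 + alpha/2 = 1 + 18/(2*62)
= 1 + 18/124
= 124/124 + 18/124
= 142/124
Simplify: 71/62


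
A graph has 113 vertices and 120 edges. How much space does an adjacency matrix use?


Adjacency matrix: V x V grid of entries
Space = V^2 = 113^2 = 113 * 113 = 12769


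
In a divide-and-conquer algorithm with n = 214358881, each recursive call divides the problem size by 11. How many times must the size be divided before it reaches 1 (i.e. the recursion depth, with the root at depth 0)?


Number of divisions = log_11(214358881)
Sizes: 214358881 -> 19487171 -> 1771561 -> 161051 -> 14641 -> 1331 -> 121 -> 11 -> 1 (8 divisions)
Recursion depth = 8


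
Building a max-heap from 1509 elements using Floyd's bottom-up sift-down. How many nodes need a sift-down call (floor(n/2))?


In a heap of 1509 elements (0-indexed array):
  Last element index: 1508
  Parent of last element: floor((1508 - 1) / 2) = 753
  Internal nodes: indices 0 to 753
  Count = floor(1509/2) = 754


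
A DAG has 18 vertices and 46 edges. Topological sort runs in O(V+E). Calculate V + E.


V = 18 (vertex processing)
E = 46 (edge processing)
V + E = 18 + 46 = 64


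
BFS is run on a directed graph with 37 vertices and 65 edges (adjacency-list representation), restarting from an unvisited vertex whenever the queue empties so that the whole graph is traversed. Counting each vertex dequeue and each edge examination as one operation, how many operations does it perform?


A full BFS traversal dequeues each vertex exactly once and examines each directed edge exactly once.
V = 37 (vertex processing cost)
E = 65 (edge examination cost)
Total operations proportional to V + E = 37 + 65 = 102


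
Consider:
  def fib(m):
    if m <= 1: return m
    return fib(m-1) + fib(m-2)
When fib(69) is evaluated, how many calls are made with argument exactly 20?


Let N(m) = number of times fib(m) is called while evaluating fib(69).
N(69) = 1 (the initial call).
N(68) = 1 (only fib(69) calls it).
For 1 <= m <= 67: fib(m) is called by fib(m+1) and fib(m+2), so
  N(m) = N(m+1) + N(m+2).
fib(0) is called only by fib(2), so N(0) = N(2).
Walk down from m=69:
  N(69)=1, N(68)=1, N(67)=2, N(66)=3, N(65)=5, N(64)=8, N(63)=13, N(62)=21, N(61)=34, N(60)=55, N(59)=89, N(58)=144, N(57)=233, N(56)=377, N(55)=610, N(54)=987, N(53)=1597, N(52)=2584, N(51)=4181, N(50)=6765, N(49)=10946, N(48)=17711, N(47)=28657, N(46)=46368, N(45)=75025, N(44)=121393, N(43)=196418, N(42)=317811, N(41)=514229, N(40)=832040, N(39)=1346269, N(38)=2178309, N(37)=3524578, N(36)=5702887, N(35)=9227465, N(34)=14930352, N(33)=24157817, N(32)=39088169, N(31)=63245986, N(30)=102334155, N(29)=165580141, N(28)=267914296, N(27)=433494437, N(26)=701408733, N(25)=1134903170, N(24)=1836311903, N(23)=2971215073, N(22)=4807526976, N(21)=7778742049, N(20)=12586269025
N(20) = 12586269025


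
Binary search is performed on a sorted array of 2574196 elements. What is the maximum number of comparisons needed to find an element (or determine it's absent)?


Binary search halves the search space each comparison:
  Step 1: search space = 2574196 -> 1287098
  Step 2: search space = 1287098 -> 643549
  Step 3: search space = 643549 -> 321774
  Step 4: search space = 321774 -> 160887
  Step 5: search space = 160887 -> 80443
  Step 6: search space = 80443 -> 40221
  Step 7: search space = 40221 -> 20110
  Step 8: search space = 20110 -> 10055
  Step 9: search space = 10055 -> 5027
  Step 10: search space = 5027 -> 2513
  Step 11: search space = 2513 -> 1256
  Step 12: search space = 1256 -> 628
  Step 13: search space = 628 -> 314
  Step 14: search space = 314 -> 157
  Step 15: search space = 157 -> 78
  Step 16: search space = 78 -> 39
  Step 17: search space = 39 -> 19
  Step 18: search space = 19 -> 9
  Step 19: search space = 9 -> 4
  Step 20: search space = 4 -> 2
  Step 21: search space = 2 -> 1
  Step 22: search space = 1 (final check)
Maximum comparisons = floor(log2(2574196)) + 1 = 21 + 1 = 22


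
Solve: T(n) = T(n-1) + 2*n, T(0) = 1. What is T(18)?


Expanding the recurrence:
T(18) = T(17) + 2*18
       = T(16) + 2*17 + 2*18
       ...
       = T(0) + 2*(1 + 2 + ... + 18)
       = 1 + 2 * 18*19/2
       = 1 + 2 * 171
       = 1 + 342 = 343


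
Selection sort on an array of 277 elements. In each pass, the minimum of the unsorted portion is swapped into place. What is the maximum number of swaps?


Selection sort performs one swap per pass:
  Pass 1: find min in positions 0 to 276, swap with position 0
  Pass 2: find min in positions 1 to 276, swap with position 1
  Pass 3: find min in positions 2 to 276, swap with position 2
  Pass 4: find min in positions 3 to 276, swap with position 3
  Pass 5: find min in positions 4 to 276, swap with position 4
  ... (271 more passes)
Total passes (and swaps) = n - 1 = 277 - 1 = 276


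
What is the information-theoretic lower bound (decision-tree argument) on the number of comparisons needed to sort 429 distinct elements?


A binary decision tree of height h has at most 2^h leaves and needs at least n! of them, so h >= ceil(log2(n!)).
429! is far too large to multiply out, so use Stirling's series:
  ln(n!) ~ n ln n - n + (1/2) ln(2 pi n) + 1/(12n)  (error below 1/(360 n^3), negligible here)
  ln(429) = 6.0614569
  n ln n = 429 * 6.0614569 = 2600.3650
  (1/2) ln(2 pi * 429) = (1/2) ln(2695.4865) = 3.9497
  1/(12*429) = 0.0002
  ln(429!) ~ 2600.3650 - 429 + 3.9497 + 0.0002 = 2175.3149
Convert to base 2: log2(429!) = 2175.3149 / ln 2 = 2175.3149 / 0.69314718 = 3138.3160
ceil(3138.3160) = 3139


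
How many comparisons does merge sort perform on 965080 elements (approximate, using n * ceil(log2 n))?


Recursion depth: ceil(log2(965080)) = 20
Each recursion level merges n = 965080 elements
Total = 965080 * 20 = 19301600


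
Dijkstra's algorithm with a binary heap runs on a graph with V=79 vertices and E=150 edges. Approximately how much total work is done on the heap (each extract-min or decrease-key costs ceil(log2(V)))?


Dijkstra with a binary heap: each vertex is extracted once, each edge may relax once.
Each heap operation costs O(log V).
V + E = 79 + 150 = 229
ceil(log2(79)) = 7 (since 2^6 = 64 < 79 <= 128 = 2^7)
Total heap work = (V+E) * ceil(log2(V)) = 229 * 7 = 1603


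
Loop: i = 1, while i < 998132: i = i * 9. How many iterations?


i multiplies by 9 each step:
i = 1 -> 9 -> 81 -> 729 -> 6561 -> 59049 -> 531441 -> 4782969 (stop)
Iterations = ceil(log_9(998132)) = 7


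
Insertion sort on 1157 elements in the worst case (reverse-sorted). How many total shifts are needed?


In the worst case (reverse-sorted), each element shifts past all previous:
  Element 1: 1 shifts
  Element 2: 2 shifts
  Element 3: 3 shifts
  Element 4: 4 shifts
  Element 5: 5 shifts
  ...
  Element 1156: 1156 shifts
Total = 1 + 2 + ... + 1156
= 1157*(1157-1)/2 = 668746


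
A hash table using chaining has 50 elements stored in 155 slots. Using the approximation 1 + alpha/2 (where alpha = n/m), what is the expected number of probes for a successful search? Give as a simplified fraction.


Load factor alpha = n/m = 50/155
Expected probes = 1 + alpha/2 = 1 + 50/(2*155)
= 1 + 50/310
= 310/310 + 50/310
= 360/310
Simplify: 36/31


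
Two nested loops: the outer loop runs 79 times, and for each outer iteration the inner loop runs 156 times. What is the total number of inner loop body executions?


Outer loop: 79 iterations
Inner loop: 156 iterations per outer iteration
Total = 79 * 156 = 12324


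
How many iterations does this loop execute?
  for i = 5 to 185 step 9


The loop variable i takes values starting at 5 and increments by 9 each iteration.
Sequence: i = 5, 14, 23, 32, 41, 50, 59, 68, 77, ...
The upper bound 185 is inclusive, so the count is floor((last - first) / step) + 1:
floor((185 - 5) / 9) + 1 = floor(180/9) + 1 = 20 + 1 = 21


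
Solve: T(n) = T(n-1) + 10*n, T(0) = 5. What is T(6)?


Expanding the recurrence:
T(6) = T(5) + 10*6
       = T(4) + 10*5 + 10*6
       ...
       = T(0) + 10*(1 + 2 + ... + 6)
       = 5 + 10 * 6*7/2
       = 5 + 10 * 21
       = 5 + 210 = 215


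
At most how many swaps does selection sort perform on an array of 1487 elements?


Each of the 1486 passes places one element in its final position.
Pass 1: swap minimum into position 0
Pass 2: swap minimum of remaining into position 1
...
Pass 1486: last two elements, one swap
Maximum swaps = 1487 - 1 = 1486


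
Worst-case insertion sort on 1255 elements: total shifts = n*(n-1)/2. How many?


Sum of shifts = 1 + 2 + 3 + ... + 1254
= 1255 * 1254 / 2
= 1573770 / 2
= 786885


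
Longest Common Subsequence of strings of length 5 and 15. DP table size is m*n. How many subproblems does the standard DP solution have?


DP table indexed by positions in both strings.
First string: 5 positions
Second string: 15 positions
Total = 5 * 15 = 75


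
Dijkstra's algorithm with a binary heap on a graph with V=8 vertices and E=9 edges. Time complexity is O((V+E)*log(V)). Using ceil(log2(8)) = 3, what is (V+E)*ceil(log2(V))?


Dijkstra with a binary heap: each vertex is extracted once, each edge may relax once.
Each heap operation costs O(log V).
V + E = 8 + 9 = 17
ceil(log2(8)) = 3 (since 2^2 = 4 < 8 <= 8 = 2^3)
Total heap work = (V+E) * ceil(log2(V)) = 17 * 3 = 51


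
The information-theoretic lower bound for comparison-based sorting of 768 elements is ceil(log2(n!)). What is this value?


A binary decision tree of height h has at most 2^h leaves and needs at least n! of them, so h >= ceil(log2(n!)).
768! is far too large to multiply out, so use Stirling's series:
  ln(n!) ~ n ln n - n + (1/2) ln(2 pi n) + 1/(12n)  (error below 1/(360 n^3), negligible here)
  ln(768) = 6.6437897
  n ln n = 768 * 6.6437897 = 5102.4305
  (1/2) ln(2 pi * 768) = (1/2) ln(4825.4863) = 4.2408
  1/(12*768) = 0.0001
  ln(768!) ~ 5102.4305 - 768 + 4.2408 + 0.0001 = 4338.6714
Convert to base 2: log2(768!) = 4338.6714 / ln 2 = 4338.6714 / 0.69314718 = 6259.3797
ceil(6259.3797) = 6260


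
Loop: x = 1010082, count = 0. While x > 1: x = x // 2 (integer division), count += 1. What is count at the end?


The variable x halves each step:
x = 1010082 -> 505041 -> 252520 -> 126260 -> 63130 -> 31565 -> 15782 -> 7891 -> 3945 -> 1972 -> 986 -> 493 -> 246 -> 123 -> 61 -> 30 -> 15 -> 7 -> 3 -> 1
Number of halvings = floor(log2(1010082)) = 19


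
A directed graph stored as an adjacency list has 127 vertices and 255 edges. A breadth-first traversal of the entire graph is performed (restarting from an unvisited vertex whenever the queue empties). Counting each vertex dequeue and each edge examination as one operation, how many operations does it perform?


A full BFS traversal dequeues each vertex once and examines each edge once.
Vertex visits: 127
Edge visits: 255
V + E = 127 + 255 = 382


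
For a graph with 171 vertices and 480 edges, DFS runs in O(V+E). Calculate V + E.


A full DFS traversal visits each vertex once and examines each edge once.
V = 171
E = 480
Sum = 171 + 480 = 651


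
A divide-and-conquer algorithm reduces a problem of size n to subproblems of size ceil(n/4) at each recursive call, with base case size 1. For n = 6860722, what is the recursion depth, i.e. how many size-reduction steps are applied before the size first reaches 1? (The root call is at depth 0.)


Each step divides the size by 4 (rounding up); after k steps the size is ceil(n/4^k), which equals 1 exactly when 4^k >= n.
So the depth is the smallest k with 4^k >= 6860722, i.e. ceil(log_4(6860722)).
4^11 = 4194304 < 6860722 <= 16777216 = 4^12
Recursion depth = 12


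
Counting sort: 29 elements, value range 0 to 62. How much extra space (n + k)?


n = 29 (output array)
k = 63 (count array for 63 distinct values)
Extra space = 29 + 63 = 92


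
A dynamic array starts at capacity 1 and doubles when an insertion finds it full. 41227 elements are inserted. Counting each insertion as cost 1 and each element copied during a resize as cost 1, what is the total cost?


n = 41227
Insertion costs: 41227
Resizes copy 1, 2, 4, ... up to the largest power of 2 that is <= n-1 = 41226, i.e. 32768.
Copy costs = 1 + 2 + 4 + 8 + 16 + 32 + 64 + 128 + 256 + 512 + 1024 + 2048 + 4096 + 8192 + 16384 + 32768 = 65535
Total = 41227 + 65535 = 106762


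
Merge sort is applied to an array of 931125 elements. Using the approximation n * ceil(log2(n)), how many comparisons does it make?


Merge sort divides the array into halves recursively.
Number of levels = ceil(log2(931125)) = 20
At each level, approximately n = 931125 comparisons are needed for merging.
Total comparisons ~ n * ceil(log2(n)) = 931125 * 20 = 18622500


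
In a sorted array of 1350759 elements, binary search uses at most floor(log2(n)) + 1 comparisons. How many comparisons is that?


Halving sequence: 1350759 -> 675379 -> 337689 -> 168844 -> 84422 -> 42211 -> 21105 -> 10552 -> 5276 -> 2638 -> 1319 -> 659 -> 329 -> 164 -> 82 -> 41 -> 20 -> 10 -> 5 -> 2 -> 1
Number of halvings = 20
Max comparisons = 20 + 1 = 21


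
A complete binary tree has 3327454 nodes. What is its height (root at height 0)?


In a complete binary tree, level k holds nodes 2^k .. 2^(k+1)-1 (1-indexed).
Height = floor(log2(n)) = floor(log2(3327454)) = 21
Check: 2^21 = 2097152 <= 3327454 < 4194304 = 2^22


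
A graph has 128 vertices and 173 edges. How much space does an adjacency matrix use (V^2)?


Adjacency matrix: V x V grid of entries
Space = V^2 = 128^2 = 128 * 128 = 16384


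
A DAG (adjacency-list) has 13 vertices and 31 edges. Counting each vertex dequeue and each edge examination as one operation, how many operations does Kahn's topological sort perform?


V = 13 (vertex processing)
E = 31 (edge processing)
V + E = 13 + 31 = 44


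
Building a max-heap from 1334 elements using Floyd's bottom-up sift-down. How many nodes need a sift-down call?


In a heap of 1334 elements (0-indexed array):
  Last element index: 1333
  Parent of last element: floor((1333 - 1) / 2) = 666
  Internal nodes: indices 0 to 666
  Count = floor(1334/2) = 667


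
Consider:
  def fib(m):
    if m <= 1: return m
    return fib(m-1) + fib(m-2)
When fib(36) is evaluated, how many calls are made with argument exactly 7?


Let N(m) = number of times fib(m) is called while evaluating fib(36).
N(36) = 1 (the initial call).
N(35) = 1 (only fib(36) calls it).
For 1 <= m <= 34: fib(m) is called by fib(m+1) and fib(m+2), so
  N(m) = N(m+1) + N(m+2).
fib(0) is called only by fib(2), so N(0) = N(2).
Walk down from m=36:
  N(36)=1, N(35)=1, N(34)=2, N(33)=3, N(32)=5, N(31)=8, N(30)=13, N(29)=21, N(28)=34, N(27)=55, N(26)=89, N(25)=144, N(24)=233, N(23)=377, N(22)=610, N(21)=987, N(20)=1597, N(19)=2584, N(18)=4181, N(17)=6765, N(16)=10946, N(15)=17711, N(14)=28657, N(13)=46368, N(12)=75025, N(11)=121393, N(10)=196418, N(9)=317811, N(8)=514229, N(7)=832040
N(7) = 832040


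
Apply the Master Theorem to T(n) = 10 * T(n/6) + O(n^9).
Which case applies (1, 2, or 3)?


The Master Theorem: T(n) = a*T(n/b) + O(n^c)
  a = 10, b = 6, c = 9
log_b(a) = log_6(10) ~ 1.285
Compare b^c with a: 6^9 = 10077696 > 10, so c > log_b(a).
Since c > log_b(a), Case 3 applies.
T(n) = O(n^9)
Master Theorem case = 3


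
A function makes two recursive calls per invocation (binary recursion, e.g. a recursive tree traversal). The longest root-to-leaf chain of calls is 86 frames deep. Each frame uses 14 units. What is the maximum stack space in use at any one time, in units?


Binary recursion: the two calls run one after the other, so only one root-to-leaf chain of frames is on the stack at a time.
Maximum depth (longest chain) = 86 frames
Each frame = 14 units
Max stack space = 86 * 14 = 1204


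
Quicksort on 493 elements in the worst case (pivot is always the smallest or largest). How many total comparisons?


In the worst case, each partition step picks the worst pivot:
  Partition 1: 492 comparisons (n-1 elements to compare)
  Partition 2: 491 comparisons
  Partition 3: 490 comparisons
  Partition 4: 489 comparisons
  Partition 5: 488 comparisons
  ...
  Last partition: 0 comparisons
Total = (n-1) + (n-2) + ... + 1 + 0 = n*(n-1)/2
= 493*492/2 = 121278


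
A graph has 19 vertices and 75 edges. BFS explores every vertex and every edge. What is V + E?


A full BFS traversal dequeues each vertex once and examines each edge once.
Vertex visits: 19
Edge visits: 75
V + E = 19 + 75 = 94
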